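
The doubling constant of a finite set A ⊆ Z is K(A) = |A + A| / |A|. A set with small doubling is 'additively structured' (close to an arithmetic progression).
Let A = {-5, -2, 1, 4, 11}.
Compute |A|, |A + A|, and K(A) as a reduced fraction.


|A| = 5.
Compute A + A by enumerating all 25 pairs.
A + A = {-10, -7, -4, -1, 2, 5, 6, 8, 9, 12, 15, 22}, so |A + A| = 12.
K = |A + A| / |A| = 12/5 (already in lowest terms) ≈ 2.4000.
Reference: AP of size 5 gives K = 9/5 ≈ 1.8000; a fully generic set of size 5 gives K ≈ 3.0000.

|A| = 5, |A + A| = 12, K = 12/5.


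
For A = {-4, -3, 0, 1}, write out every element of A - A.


A - A = {a - a' : a, a' ∈ A}.
Compute a - a' for each ordered pair (a, a'):
a = -4: -4--4=0, -4--3=-1, -4-0=-4, -4-1=-5
a = -3: -3--4=1, -3--3=0, -3-0=-3, -3-1=-4
a = 0: 0--4=4, 0--3=3, 0-0=0, 0-1=-1
a = 1: 1--4=5, 1--3=4, 1-0=1, 1-1=0
Collecting distinct values (and noting 0 appears from a-a):
A - A = {-5, -4, -3, -1, 0, 1, 3, 4, 5}
|A - A| = 9

A - A = {-5, -4, -3, -1, 0, 1, 3, 4, 5}


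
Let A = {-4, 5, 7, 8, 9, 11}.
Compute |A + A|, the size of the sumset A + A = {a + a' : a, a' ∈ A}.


A + A = {a + a' : a, a' ∈ A}; |A| = 6.
General bounds: 2|A| - 1 ≤ |A + A| ≤ |A|(|A|+1)/2, i.e. 11 ≤ |A + A| ≤ 21.
Lower bound 2|A|-1 is attained iff A is an arithmetic progression.
Enumerate sums a + a' for a ≤ a' (symmetric, so this suffices):
a = -4: -4+-4=-8, -4+5=1, -4+7=3, -4+8=4, -4+9=5, -4+11=7
a = 5: 5+5=10, 5+7=12, 5+8=13, 5+9=14, 5+11=16
a = 7: 7+7=14, 7+8=15, 7+9=16, 7+11=18
a = 8: 8+8=16, 8+9=17, 8+11=19
a = 9: 9+9=18, 9+11=20
a = 11: 11+11=22
Distinct sums: {-8, 1, 3, 4, 5, 7, 10, 12, 13, 14, 15, 16, 17, 18, 19, 20, 22}
|A + A| = 17

|A + A| = 17


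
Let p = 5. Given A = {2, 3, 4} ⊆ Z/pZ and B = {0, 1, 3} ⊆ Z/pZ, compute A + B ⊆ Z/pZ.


Work in Z/5Z: reduce every sum a + b modulo 5.
Enumerate all 9 pairs:
a = 2: 2+0=2, 2+1=3, 2+3=0
a = 3: 3+0=3, 3+1=4, 3+3=1
a = 4: 4+0=4, 4+1=0, 4+3=2
Distinct residues collected: {0, 1, 2, 3, 4}
|A + B| = 5 (out of 5 total residues).

A + B = {0, 1, 2, 3, 4}


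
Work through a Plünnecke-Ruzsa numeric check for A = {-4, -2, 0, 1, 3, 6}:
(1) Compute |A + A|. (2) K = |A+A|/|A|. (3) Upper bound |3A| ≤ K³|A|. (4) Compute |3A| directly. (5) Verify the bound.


|A| = 6.
Step 1: Compute A + A by enumerating all 36 pairs.
A + A = {-8, -6, -4, -3, -2, -1, 0, 1, 2, 3, 4, 6, 7, 9, 12}, so |A + A| = 15.
Step 2: Doubling constant K = |A + A|/|A| = 15/6 = 15/6 ≈ 2.5000.
Step 3: Plünnecke-Ruzsa gives |3A| ≤ K³·|A| = (2.5000)³ · 6 ≈ 93.7500.
Step 4: Compute 3A = A + A + A directly by enumerating all triples (a,b,c) ∈ A³; |3A| = 25.
Step 5: Check 25 ≤ 93.7500? Yes ✓.

K = 15/6, Plünnecke-Ruzsa bound K³|A| ≈ 93.7500, |3A| = 25, inequality holds.


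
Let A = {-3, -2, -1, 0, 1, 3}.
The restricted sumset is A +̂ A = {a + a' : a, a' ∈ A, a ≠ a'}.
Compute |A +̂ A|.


Restricted sumset: A +̂ A = {a + a' : a ∈ A, a' ∈ A, a ≠ a'}.
Equivalently, take A + A and drop any sum 2a that is achievable ONLY as a + a for a ∈ A (i.e. sums representable only with equal summands).
Enumerate pairs (a, a') with a < a' (symmetric, so each unordered pair gives one sum; this covers all a ≠ a'):
  -3 + -2 = -5
  -3 + -1 = -4
  -3 + 0 = -3
  -3 + 1 = -2
  -3 + 3 = 0
  -2 + -1 = -3
  -2 + 0 = -2
  -2 + 1 = -1
  -2 + 3 = 1
  -1 + 0 = -1
  -1 + 1 = 0
  -1 + 3 = 2
  0 + 1 = 1
  0 + 3 = 3
  1 + 3 = 4
Collected distinct sums: {-5, -4, -3, -2, -1, 0, 1, 2, 3, 4}
|A +̂ A| = 10
(Reference bound: |A +̂ A| ≥ 2|A| - 3 for |A| ≥ 2, with |A| = 6 giving ≥ 9.)

|A +̂ A| = 10


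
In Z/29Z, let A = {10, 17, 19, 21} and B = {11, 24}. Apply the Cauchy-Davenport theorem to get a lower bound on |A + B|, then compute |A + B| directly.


Cauchy-Davenport: |A + B| ≥ min(p, |A| + |B| - 1) for A, B nonempty in Z/pZ.
|A| = 4, |B| = 2, p = 29.
CD lower bound = min(29, 4 + 2 - 1) = min(29, 5) = 5.
Compute A + B mod 29 directly:
a = 10: 10+11=21, 10+24=5
a = 17: 17+11=28, 17+24=12
a = 19: 19+11=1, 19+24=14
a = 21: 21+11=3, 21+24=16
A + B = {1, 3, 5, 12, 14, 16, 21, 28}, so |A + B| = 8.
Verify: 8 ≥ 5? Yes ✓.

CD lower bound = 5, actual |A + B| = 8.


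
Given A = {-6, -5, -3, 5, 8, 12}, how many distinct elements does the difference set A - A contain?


A - A = {a - a' : a, a' ∈ A}; |A| = 6.
Bounds: 2|A|-1 ≤ |A - A| ≤ |A|² - |A| + 1, i.e. 11 ≤ |A - A| ≤ 31.
Note: 0 ∈ A - A always (from a - a). The set is symmetric: if d ∈ A - A then -d ∈ A - A.
Enumerate nonzero differences d = a - a' with a > a' (then include -d):
Positive differences: {1, 2, 3, 4, 7, 8, 10, 11, 13, 14, 15, 17, 18}
Full difference set: {0} ∪ (positive diffs) ∪ (negative diffs).
|A - A| = 1 + 2·13 = 27 (matches direct enumeration: 27).

|A - A| = 27


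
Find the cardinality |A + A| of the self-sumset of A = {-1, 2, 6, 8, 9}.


A + A = {a + a' : a, a' ∈ A}; |A| = 5.
General bounds: 2|A| - 1 ≤ |A + A| ≤ |A|(|A|+1)/2, i.e. 9 ≤ |A + A| ≤ 15.
Lower bound 2|A|-1 is attained iff A is an arithmetic progression.
Enumerate sums a + a' for a ≤ a' (symmetric, so this suffices):
a = -1: -1+-1=-2, -1+2=1, -1+6=5, -1+8=7, -1+9=8
a = 2: 2+2=4, 2+6=8, 2+8=10, 2+9=11
a = 6: 6+6=12, 6+8=14, 6+9=15
a = 8: 8+8=16, 8+9=17
a = 9: 9+9=18
Distinct sums: {-2, 1, 4, 5, 7, 8, 10, 11, 12, 14, 15, 16, 17, 18}
|A + A| = 14

|A + A| = 14


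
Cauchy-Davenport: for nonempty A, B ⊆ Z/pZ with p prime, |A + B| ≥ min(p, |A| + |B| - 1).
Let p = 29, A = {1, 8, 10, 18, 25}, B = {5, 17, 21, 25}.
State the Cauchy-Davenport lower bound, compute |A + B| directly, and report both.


Cauchy-Davenport: |A + B| ≥ min(p, |A| + |B| - 1) for A, B nonempty in Z/pZ.
|A| = 5, |B| = 4, p = 29.
CD lower bound = min(29, 5 + 4 - 1) = min(29, 8) = 8.
Compute A + B mod 29 directly:
a = 1: 1+5=6, 1+17=18, 1+21=22, 1+25=26
a = 8: 8+5=13, 8+17=25, 8+21=0, 8+25=4
a = 10: 10+5=15, 10+17=27, 10+21=2, 10+25=6
a = 18: 18+5=23, 18+17=6, 18+21=10, 18+25=14
a = 25: 25+5=1, 25+17=13, 25+21=17, 25+25=21
A + B = {0, 1, 2, 4, 6, 10, 13, 14, 15, 17, 18, 21, 22, 23, 25, 26, 27}, so |A + B| = 17.
Verify: 17 ≥ 8? Yes ✓.

CD lower bound = 8, actual |A + B| = 17.


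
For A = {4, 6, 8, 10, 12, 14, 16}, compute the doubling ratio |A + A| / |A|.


|A| = 7.
Compute A + A by enumerating all 49 pairs.
A + A = {8, 10, 12, 14, 16, 18, 20, 22, 24, 26, 28, 30, 32}, so |A + A| = 13.
K = |A + A| / |A| = 13/7 (already in lowest terms) ≈ 1.8571.
Reference: AP of size 7 gives K = 13/7 ≈ 1.8571; a fully generic set of size 7 gives K ≈ 4.0000.

|A| = 7, |A + A| = 13, K = 13/7.


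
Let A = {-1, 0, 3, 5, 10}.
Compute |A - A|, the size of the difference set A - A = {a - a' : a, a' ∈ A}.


A - A = {a - a' : a, a' ∈ A}; |A| = 5.
Bounds: 2|A|-1 ≤ |A - A| ≤ |A|² - |A| + 1, i.e. 9 ≤ |A - A| ≤ 21.
Note: 0 ∈ A - A always (from a - a). The set is symmetric: if d ∈ A - A then -d ∈ A - A.
Enumerate nonzero differences d = a - a' with a > a' (then include -d):
Positive differences: {1, 2, 3, 4, 5, 6, 7, 10, 11}
Full difference set: {0} ∪ (positive diffs) ∪ (negative diffs).
|A - A| = 1 + 2·9 = 19 (matches direct enumeration: 19).

|A - A| = 19


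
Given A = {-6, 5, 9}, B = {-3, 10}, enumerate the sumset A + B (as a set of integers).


A + B = {a + b : a ∈ A, b ∈ B}.
Enumerate all |A|·|B| = 3·2 = 6 pairs (a, b) and collect distinct sums.
a = -6: -6+-3=-9, -6+10=4
a = 5: 5+-3=2, 5+10=15
a = 9: 9+-3=6, 9+10=19
Collecting distinct sums: A + B = {-9, 2, 4, 6, 15, 19}
|A + B| = 6

A + B = {-9, 2, 4, 6, 15, 19}


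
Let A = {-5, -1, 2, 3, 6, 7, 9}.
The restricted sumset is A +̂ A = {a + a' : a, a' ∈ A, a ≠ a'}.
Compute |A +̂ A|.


Restricted sumset: A +̂ A = {a + a' : a ∈ A, a' ∈ A, a ≠ a'}.
Equivalently, take A + A and drop any sum 2a that is achievable ONLY as a + a for a ∈ A (i.e. sums representable only with equal summands).
Enumerate pairs (a, a') with a < a' (symmetric, so each unordered pair gives one sum; this covers all a ≠ a'):
  -5 + -1 = -6
  -5 + 2 = -3
  -5 + 3 = -2
  -5 + 6 = 1
  -5 + 7 = 2
  -5 + 9 = 4
  -1 + 2 = 1
  -1 + 3 = 2
  -1 + 6 = 5
  -1 + 7 = 6
  -1 + 9 = 8
  2 + 3 = 5
  2 + 6 = 8
  2 + 7 = 9
  2 + 9 = 11
  3 + 6 = 9
  3 + 7 = 10
  3 + 9 = 12
  6 + 7 = 13
  6 + 9 = 15
  7 + 9 = 16
Collected distinct sums: {-6, -3, -2, 1, 2, 4, 5, 6, 8, 9, 10, 11, 12, 13, 15, 16}
|A +̂ A| = 16
(Reference bound: |A +̂ A| ≥ 2|A| - 3 for |A| ≥ 2, with |A| = 7 giving ≥ 11.)

|A +̂ A| = 16


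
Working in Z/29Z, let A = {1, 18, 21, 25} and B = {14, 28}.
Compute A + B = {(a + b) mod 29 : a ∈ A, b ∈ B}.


Work in Z/29Z: reduce every sum a + b modulo 29.
Enumerate all 8 pairs:
a = 1: 1+14=15, 1+28=0
a = 18: 18+14=3, 18+28=17
a = 21: 21+14=6, 21+28=20
a = 25: 25+14=10, 25+28=24
Distinct residues collected: {0, 3, 6, 10, 15, 17, 20, 24}
|A + B| = 8 (out of 29 total residues).

A + B = {0, 3, 6, 10, 15, 17, 20, 24}


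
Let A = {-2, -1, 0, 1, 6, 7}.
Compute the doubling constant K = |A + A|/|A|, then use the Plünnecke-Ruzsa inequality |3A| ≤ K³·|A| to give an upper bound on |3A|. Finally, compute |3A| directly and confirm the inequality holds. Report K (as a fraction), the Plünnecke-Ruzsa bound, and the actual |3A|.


|A| = 6.
Step 1: Compute A + A by enumerating all 36 pairs.
A + A = {-4, -3, -2, -1, 0, 1, 2, 4, 5, 6, 7, 8, 12, 13, 14}, so |A + A| = 15.
Step 2: Doubling constant K = |A + A|/|A| = 15/6 = 15/6 ≈ 2.5000.
Step 3: Plünnecke-Ruzsa gives |3A| ≤ K³·|A| = (2.5000)³ · 6 ≈ 93.7500.
Step 4: Compute 3A = A + A + A directly by enumerating all triples (a,b,c) ∈ A³; |3A| = 26.
Step 5: Check 26 ≤ 93.7500? Yes ✓.

K = 15/6, Plünnecke-Ruzsa bound K³|A| ≈ 93.7500, |3A| = 26, inequality holds.


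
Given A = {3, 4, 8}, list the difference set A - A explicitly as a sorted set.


A - A = {a - a' : a, a' ∈ A}.
Compute a - a' for each ordered pair (a, a'):
a = 3: 3-3=0, 3-4=-1, 3-8=-5
a = 4: 4-3=1, 4-4=0, 4-8=-4
a = 8: 8-3=5, 8-4=4, 8-8=0
Collecting distinct values (and noting 0 appears from a-a):
A - A = {-5, -4, -1, 0, 1, 4, 5}
|A - A| = 7

A - A = {-5, -4, -1, 0, 1, 4, 5}


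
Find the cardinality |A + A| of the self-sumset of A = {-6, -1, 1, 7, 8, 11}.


A + A = {a + a' : a, a' ∈ A}; |A| = 6.
General bounds: 2|A| - 1 ≤ |A + A| ≤ |A|(|A|+1)/2, i.e. 11 ≤ |A + A| ≤ 21.
Lower bound 2|A|-1 is attained iff A is an arithmetic progression.
Enumerate sums a + a' for a ≤ a' (symmetric, so this suffices):
a = -6: -6+-6=-12, -6+-1=-7, -6+1=-5, -6+7=1, -6+8=2, -6+11=5
a = -1: -1+-1=-2, -1+1=0, -1+7=6, -1+8=7, -1+11=10
a = 1: 1+1=2, 1+7=8, 1+8=9, 1+11=12
a = 7: 7+7=14, 7+8=15, 7+11=18
a = 8: 8+8=16, 8+11=19
a = 11: 11+11=22
Distinct sums: {-12, -7, -5, -2, 0, 1, 2, 5, 6, 7, 8, 9, 10, 12, 14, 15, 16, 18, 19, 22}
|A + A| = 20

|A + A| = 20


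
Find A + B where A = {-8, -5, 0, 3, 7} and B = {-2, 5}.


A + B = {a + b : a ∈ A, b ∈ B}.
Enumerate all |A|·|B| = 5·2 = 10 pairs (a, b) and collect distinct sums.
a = -8: -8+-2=-10, -8+5=-3
a = -5: -5+-2=-7, -5+5=0
a = 0: 0+-2=-2, 0+5=5
a = 3: 3+-2=1, 3+5=8
a = 7: 7+-2=5, 7+5=12
Collecting distinct sums: A + B = {-10, -7, -3, -2, 0, 1, 5, 8, 12}
|A + B| = 9

A + B = {-10, -7, -3, -2, 0, 1, 5, 8, 12}


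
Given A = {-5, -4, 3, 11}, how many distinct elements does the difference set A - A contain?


A - A = {a - a' : a, a' ∈ A}; |A| = 4.
Bounds: 2|A|-1 ≤ |A - A| ≤ |A|² - |A| + 1, i.e. 7 ≤ |A - A| ≤ 13.
Note: 0 ∈ A - A always (from a - a). The set is symmetric: if d ∈ A - A then -d ∈ A - A.
Enumerate nonzero differences d = a - a' with a > a' (then include -d):
Positive differences: {1, 7, 8, 15, 16}
Full difference set: {0} ∪ (positive diffs) ∪ (negative diffs).
|A - A| = 1 + 2·5 = 11 (matches direct enumeration: 11).

|A - A| = 11


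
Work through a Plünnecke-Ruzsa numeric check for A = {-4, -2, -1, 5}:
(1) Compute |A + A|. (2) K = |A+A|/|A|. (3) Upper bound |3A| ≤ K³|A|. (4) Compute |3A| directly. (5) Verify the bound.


|A| = 4.
Step 1: Compute A + A by enumerating all 16 pairs.
A + A = {-8, -6, -5, -4, -3, -2, 1, 3, 4, 10}, so |A + A| = 10.
Step 2: Doubling constant K = |A + A|/|A| = 10/4 = 10/4 ≈ 2.5000.
Step 3: Plünnecke-Ruzsa gives |3A| ≤ K³·|A| = (2.5000)³ · 4 ≈ 62.5000.
Step 4: Compute 3A = A + A + A directly by enumerating all triples (a,b,c) ∈ A³; |3A| = 18.
Step 5: Check 18 ≤ 62.5000? Yes ✓.

K = 10/4, Plünnecke-Ruzsa bound K³|A| ≈ 62.5000, |3A| = 18, inequality holds.


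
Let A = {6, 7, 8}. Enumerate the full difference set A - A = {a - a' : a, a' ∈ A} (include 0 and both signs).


A - A = {a - a' : a, a' ∈ A}.
Compute a - a' for each ordered pair (a, a'):
a = 6: 6-6=0, 6-7=-1, 6-8=-2
a = 7: 7-6=1, 7-7=0, 7-8=-1
a = 8: 8-6=2, 8-7=1, 8-8=0
Collecting distinct values (and noting 0 appears from a-a):
A - A = {-2, -1, 0, 1, 2}
|A - A| = 5

A - A = {-2, -1, 0, 1, 2}


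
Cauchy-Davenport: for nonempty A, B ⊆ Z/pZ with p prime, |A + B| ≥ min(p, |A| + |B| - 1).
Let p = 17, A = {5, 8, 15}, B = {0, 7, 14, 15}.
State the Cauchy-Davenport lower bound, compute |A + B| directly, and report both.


Cauchy-Davenport: |A + B| ≥ min(p, |A| + |B| - 1) for A, B nonempty in Z/pZ.
|A| = 3, |B| = 4, p = 17.
CD lower bound = min(17, 3 + 4 - 1) = min(17, 6) = 6.
Compute A + B mod 17 directly:
a = 5: 5+0=5, 5+7=12, 5+14=2, 5+15=3
a = 8: 8+0=8, 8+7=15, 8+14=5, 8+15=6
a = 15: 15+0=15, 15+7=5, 15+14=12, 15+15=13
A + B = {2, 3, 5, 6, 8, 12, 13, 15}, so |A + B| = 8.
Verify: 8 ≥ 6? Yes ✓.

CD lower bound = 6, actual |A + B| = 8.


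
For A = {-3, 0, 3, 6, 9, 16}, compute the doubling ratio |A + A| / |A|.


|A| = 6.
Compute A + A by enumerating all 36 pairs.
A + A = {-6, -3, 0, 3, 6, 9, 12, 13, 15, 16, 18, 19, 22, 25, 32}, so |A + A| = 15.
K = |A + A| / |A| = 15/6 = 5/2 ≈ 2.5000.
Reference: AP of size 6 gives K = 11/6 ≈ 1.8333; a fully generic set of size 6 gives K ≈ 3.5000.

|A| = 6, |A + A| = 15, K = 15/6 = 5/2.


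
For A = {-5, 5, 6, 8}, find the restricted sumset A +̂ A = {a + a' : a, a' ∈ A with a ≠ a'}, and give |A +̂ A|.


Restricted sumset: A +̂ A = {a + a' : a ∈ A, a' ∈ A, a ≠ a'}.
Equivalently, take A + A and drop any sum 2a that is achievable ONLY as a + a for a ∈ A (i.e. sums representable only with equal summands).
Enumerate pairs (a, a') with a < a' (symmetric, so each unordered pair gives one sum; this covers all a ≠ a'):
  -5 + 5 = 0
  -5 + 6 = 1
  -5 + 8 = 3
  5 + 6 = 11
  5 + 8 = 13
  6 + 8 = 14
Collected distinct sums: {0, 1, 3, 11, 13, 14}
|A +̂ A| = 6
(Reference bound: |A +̂ A| ≥ 2|A| - 3 for |A| ≥ 2, with |A| = 4 giving ≥ 5.)

|A +̂ A| = 6


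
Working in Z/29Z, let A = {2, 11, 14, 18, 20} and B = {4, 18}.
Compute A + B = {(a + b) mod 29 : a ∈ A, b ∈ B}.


Work in Z/29Z: reduce every sum a + b modulo 29.
Enumerate all 10 pairs:
a = 2: 2+4=6, 2+18=20
a = 11: 11+4=15, 11+18=0
a = 14: 14+4=18, 14+18=3
a = 18: 18+4=22, 18+18=7
a = 20: 20+4=24, 20+18=9
Distinct residues collected: {0, 3, 6, 7, 9, 15, 18, 20, 22, 24}
|A + B| = 10 (out of 29 total residues).

A + B = {0, 3, 6, 7, 9, 15, 18, 20, 22, 24}


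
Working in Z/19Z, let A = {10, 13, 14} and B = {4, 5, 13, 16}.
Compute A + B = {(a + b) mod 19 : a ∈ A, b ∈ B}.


Work in Z/19Z: reduce every sum a + b modulo 19.
Enumerate all 12 pairs:
a = 10: 10+4=14, 10+5=15, 10+13=4, 10+16=7
a = 13: 13+4=17, 13+5=18, 13+13=7, 13+16=10
a = 14: 14+4=18, 14+5=0, 14+13=8, 14+16=11
Distinct residues collected: {0, 4, 7, 8, 10, 11, 14, 15, 17, 18}
|A + B| = 10 (out of 19 total residues).

A + B = {0, 4, 7, 8, 10, 11, 14, 15, 17, 18}


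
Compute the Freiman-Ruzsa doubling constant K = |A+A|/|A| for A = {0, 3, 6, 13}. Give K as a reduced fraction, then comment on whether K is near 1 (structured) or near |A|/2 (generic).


|A| = 4.
Compute A + A by enumerating all 16 pairs.
A + A = {0, 3, 6, 9, 12, 13, 16, 19, 26}, so |A + A| = 9.
K = |A + A| / |A| = 9/4 (already in lowest terms) ≈ 2.2500.
Reference: AP of size 4 gives K = 7/4 ≈ 1.7500; a fully generic set of size 4 gives K ≈ 2.5000.

|A| = 4, |A + A| = 9, K = 9/4.


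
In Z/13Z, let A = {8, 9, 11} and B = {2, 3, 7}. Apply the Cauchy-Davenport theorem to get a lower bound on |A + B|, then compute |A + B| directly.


Cauchy-Davenport: |A + B| ≥ min(p, |A| + |B| - 1) for A, B nonempty in Z/pZ.
|A| = 3, |B| = 3, p = 13.
CD lower bound = min(13, 3 + 3 - 1) = min(13, 5) = 5.
Compute A + B mod 13 directly:
a = 8: 8+2=10, 8+3=11, 8+7=2
a = 9: 9+2=11, 9+3=12, 9+7=3
a = 11: 11+2=0, 11+3=1, 11+7=5
A + B = {0, 1, 2, 3, 5, 10, 11, 12}, so |A + B| = 8.
Verify: 8 ≥ 5? Yes ✓.

CD lower bound = 5, actual |A + B| = 8.


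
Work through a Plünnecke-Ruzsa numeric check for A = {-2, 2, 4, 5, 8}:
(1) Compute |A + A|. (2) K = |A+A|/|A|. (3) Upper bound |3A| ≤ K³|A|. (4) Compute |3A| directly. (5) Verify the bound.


|A| = 5.
Step 1: Compute A + A by enumerating all 25 pairs.
A + A = {-4, 0, 2, 3, 4, 6, 7, 8, 9, 10, 12, 13, 16}, so |A + A| = 13.
Step 2: Doubling constant K = |A + A|/|A| = 13/5 = 13/5 ≈ 2.6000.
Step 3: Plünnecke-Ruzsa gives |3A| ≤ K³·|A| = (2.6000)³ · 5 ≈ 87.8800.
Step 4: Compute 3A = A + A + A directly by enumerating all triples (a,b,c) ∈ A³; |3A| = 23.
Step 5: Check 23 ≤ 87.8800? Yes ✓.

K = 13/5, Plünnecke-Ruzsa bound K³|A| ≈ 87.8800, |3A| = 23, inequality holds.


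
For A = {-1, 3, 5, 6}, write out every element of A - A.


A - A = {a - a' : a, a' ∈ A}.
Compute a - a' for each ordered pair (a, a'):
a = -1: -1--1=0, -1-3=-4, -1-5=-6, -1-6=-7
a = 3: 3--1=4, 3-3=0, 3-5=-2, 3-6=-3
a = 5: 5--1=6, 5-3=2, 5-5=0, 5-6=-1
a = 6: 6--1=7, 6-3=3, 6-5=1, 6-6=0
Collecting distinct values (and noting 0 appears from a-a):
A - A = {-7, -6, -4, -3, -2, -1, 0, 1, 2, 3, 4, 6, 7}
|A - A| = 13

A - A = {-7, -6, -4, -3, -2, -1, 0, 1, 2, 3, 4, 6, 7}


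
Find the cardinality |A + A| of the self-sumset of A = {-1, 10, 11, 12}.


A + A = {a + a' : a, a' ∈ A}; |A| = 4.
General bounds: 2|A| - 1 ≤ |A + A| ≤ |A|(|A|+1)/2, i.e. 7 ≤ |A + A| ≤ 10.
Lower bound 2|A|-1 is attained iff A is an arithmetic progression.
Enumerate sums a + a' for a ≤ a' (symmetric, so this suffices):
a = -1: -1+-1=-2, -1+10=9, -1+11=10, -1+12=11
a = 10: 10+10=20, 10+11=21, 10+12=22
a = 11: 11+11=22, 11+12=23
a = 12: 12+12=24
Distinct sums: {-2, 9, 10, 11, 20, 21, 22, 23, 24}
|A + A| = 9

|A + A| = 9


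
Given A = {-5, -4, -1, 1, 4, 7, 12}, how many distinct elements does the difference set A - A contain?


A - A = {a - a' : a, a' ∈ A}; |A| = 7.
Bounds: 2|A|-1 ≤ |A - A| ≤ |A|² - |A| + 1, i.e. 13 ≤ |A - A| ≤ 43.
Note: 0 ∈ A - A always (from a - a). The set is symmetric: if d ∈ A - A then -d ∈ A - A.
Enumerate nonzero differences d = a - a' with a > a' (then include -d):
Positive differences: {1, 2, 3, 4, 5, 6, 8, 9, 11, 12, 13, 16, 17}
Full difference set: {0} ∪ (positive diffs) ∪ (negative diffs).
|A - A| = 1 + 2·13 = 27 (matches direct enumeration: 27).

|A - A| = 27


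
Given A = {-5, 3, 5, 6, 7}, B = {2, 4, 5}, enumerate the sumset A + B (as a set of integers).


A + B = {a + b : a ∈ A, b ∈ B}.
Enumerate all |A|·|B| = 5·3 = 15 pairs (a, b) and collect distinct sums.
a = -5: -5+2=-3, -5+4=-1, -5+5=0
a = 3: 3+2=5, 3+4=7, 3+5=8
a = 5: 5+2=7, 5+4=9, 5+5=10
a = 6: 6+2=8, 6+4=10, 6+5=11
a = 7: 7+2=9, 7+4=11, 7+5=12
Collecting distinct sums: A + B = {-3, -1, 0, 5, 7, 8, 9, 10, 11, 12}
|A + B| = 10

A + B = {-3, -1, 0, 5, 7, 8, 9, 10, 11, 12}


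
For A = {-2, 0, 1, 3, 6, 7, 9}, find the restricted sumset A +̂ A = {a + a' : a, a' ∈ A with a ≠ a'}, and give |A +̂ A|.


Restricted sumset: A +̂ A = {a + a' : a ∈ A, a' ∈ A, a ≠ a'}.
Equivalently, take A + A and drop any sum 2a that is achievable ONLY as a + a for a ∈ A (i.e. sums representable only with equal summands).
Enumerate pairs (a, a') with a < a' (symmetric, so each unordered pair gives one sum; this covers all a ≠ a'):
  -2 + 0 = -2
  -2 + 1 = -1
  -2 + 3 = 1
  -2 + 6 = 4
  -2 + 7 = 5
  -2 + 9 = 7
  0 + 1 = 1
  0 + 3 = 3
  0 + 6 = 6
  0 + 7 = 7
  0 + 9 = 9
  1 + 3 = 4
  1 + 6 = 7
  1 + 7 = 8
  1 + 9 = 10
  3 + 6 = 9
  3 + 7 = 10
  3 + 9 = 12
  6 + 7 = 13
  6 + 9 = 15
  7 + 9 = 16
Collected distinct sums: {-2, -1, 1, 3, 4, 5, 6, 7, 8, 9, 10, 12, 13, 15, 16}
|A +̂ A| = 15
(Reference bound: |A +̂ A| ≥ 2|A| - 3 for |A| ≥ 2, with |A| = 7 giving ≥ 11.)

|A +̂ A| = 15


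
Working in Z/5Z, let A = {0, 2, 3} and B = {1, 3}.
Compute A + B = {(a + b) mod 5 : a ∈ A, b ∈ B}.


Work in Z/5Z: reduce every sum a + b modulo 5.
Enumerate all 6 pairs:
a = 0: 0+1=1, 0+3=3
a = 2: 2+1=3, 2+3=0
a = 3: 3+1=4, 3+3=1
Distinct residues collected: {0, 1, 3, 4}
|A + B| = 4 (out of 5 total residues).

A + B = {0, 1, 3, 4}


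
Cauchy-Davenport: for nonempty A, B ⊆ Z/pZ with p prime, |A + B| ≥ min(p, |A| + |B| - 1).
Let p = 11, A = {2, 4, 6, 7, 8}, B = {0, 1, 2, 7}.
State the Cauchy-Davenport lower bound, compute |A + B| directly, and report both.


Cauchy-Davenport: |A + B| ≥ min(p, |A| + |B| - 1) for A, B nonempty in Z/pZ.
|A| = 5, |B| = 4, p = 11.
CD lower bound = min(11, 5 + 4 - 1) = min(11, 8) = 8.
Compute A + B mod 11 directly:
a = 2: 2+0=2, 2+1=3, 2+2=4, 2+7=9
a = 4: 4+0=4, 4+1=5, 4+2=6, 4+7=0
a = 6: 6+0=6, 6+1=7, 6+2=8, 6+7=2
a = 7: 7+0=7, 7+1=8, 7+2=9, 7+7=3
a = 8: 8+0=8, 8+1=9, 8+2=10, 8+7=4
A + B = {0, 2, 3, 4, 5, 6, 7, 8, 9, 10}, so |A + B| = 10.
Verify: 10 ≥ 8? Yes ✓.

CD lower bound = 8, actual |A + B| = 10.


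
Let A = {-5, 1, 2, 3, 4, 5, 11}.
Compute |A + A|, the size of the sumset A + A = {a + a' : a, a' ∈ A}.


A + A = {a + a' : a, a' ∈ A}; |A| = 7.
General bounds: 2|A| - 1 ≤ |A + A| ≤ |A|(|A|+1)/2, i.e. 13 ≤ |A + A| ≤ 28.
Lower bound 2|A|-1 is attained iff A is an arithmetic progression.
Enumerate sums a + a' for a ≤ a' (symmetric, so this suffices):
a = -5: -5+-5=-10, -5+1=-4, -5+2=-3, -5+3=-2, -5+4=-1, -5+5=0, -5+11=6
a = 1: 1+1=2, 1+2=3, 1+3=4, 1+4=5, 1+5=6, 1+11=12
a = 2: 2+2=4, 2+3=5, 2+4=6, 2+5=7, 2+11=13
a = 3: 3+3=6, 3+4=7, 3+5=8, 3+11=14
a = 4: 4+4=8, 4+5=9, 4+11=15
a = 5: 5+5=10, 5+11=16
a = 11: 11+11=22
Distinct sums: {-10, -4, -3, -2, -1, 0, 2, 3, 4, 5, 6, 7, 8, 9, 10, 12, 13, 14, 15, 16, 22}
|A + A| = 21

|A + A| = 21


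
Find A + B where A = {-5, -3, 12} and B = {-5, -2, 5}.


A + B = {a + b : a ∈ A, b ∈ B}.
Enumerate all |A|·|B| = 3·3 = 9 pairs (a, b) and collect distinct sums.
a = -5: -5+-5=-10, -5+-2=-7, -5+5=0
a = -3: -3+-5=-8, -3+-2=-5, -3+5=2
a = 12: 12+-5=7, 12+-2=10, 12+5=17
Collecting distinct sums: A + B = {-10, -8, -7, -5, 0, 2, 7, 10, 17}
|A + B| = 9

A + B = {-10, -8, -7, -5, 0, 2, 7, 10, 17}


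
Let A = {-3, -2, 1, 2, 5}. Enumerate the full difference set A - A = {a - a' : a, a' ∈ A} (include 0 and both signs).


A - A = {a - a' : a, a' ∈ A}.
Compute a - a' for each ordered pair (a, a'):
a = -3: -3--3=0, -3--2=-1, -3-1=-4, -3-2=-5, -3-5=-8
a = -2: -2--3=1, -2--2=0, -2-1=-3, -2-2=-4, -2-5=-7
a = 1: 1--3=4, 1--2=3, 1-1=0, 1-2=-1, 1-5=-4
a = 2: 2--3=5, 2--2=4, 2-1=1, 2-2=0, 2-5=-3
a = 5: 5--3=8, 5--2=7, 5-1=4, 5-2=3, 5-5=0
Collecting distinct values (and noting 0 appears from a-a):
A - A = {-8, -7, -5, -4, -3, -1, 0, 1, 3, 4, 5, 7, 8}
|A - A| = 13

A - A = {-8, -7, -5, -4, -3, -1, 0, 1, 3, 4, 5, 7, 8}


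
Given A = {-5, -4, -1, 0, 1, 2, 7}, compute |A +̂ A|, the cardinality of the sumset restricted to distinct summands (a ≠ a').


Restricted sumset: A +̂ A = {a + a' : a ∈ A, a' ∈ A, a ≠ a'}.
Equivalently, take A + A and drop any sum 2a that is achievable ONLY as a + a for a ∈ A (i.e. sums representable only with equal summands).
Enumerate pairs (a, a') with a < a' (symmetric, so each unordered pair gives one sum; this covers all a ≠ a'):
  -5 + -4 = -9
  -5 + -1 = -6
  -5 + 0 = -5
  -5 + 1 = -4
  -5 + 2 = -3
  -5 + 7 = 2
  -4 + -1 = -5
  -4 + 0 = -4
  -4 + 1 = -3
  -4 + 2 = -2
  -4 + 7 = 3
  -1 + 0 = -1
  -1 + 1 = 0
  -1 + 2 = 1
  -1 + 7 = 6
  0 + 1 = 1
  0 + 2 = 2
  0 + 7 = 7
  1 + 2 = 3
  1 + 7 = 8
  2 + 7 = 9
Collected distinct sums: {-9, -6, -5, -4, -3, -2, -1, 0, 1, 2, 3, 6, 7, 8, 9}
|A +̂ A| = 15
(Reference bound: |A +̂ A| ≥ 2|A| - 3 for |A| ≥ 2, with |A| = 7 giving ≥ 11.)

|A +̂ A| = 15


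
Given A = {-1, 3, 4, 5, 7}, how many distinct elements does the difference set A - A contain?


A - A = {a - a' : a, a' ∈ A}; |A| = 5.
Bounds: 2|A|-1 ≤ |A - A| ≤ |A|² - |A| + 1, i.e. 9 ≤ |A - A| ≤ 21.
Note: 0 ∈ A - A always (from a - a). The set is symmetric: if d ∈ A - A then -d ∈ A - A.
Enumerate nonzero differences d = a - a' with a > a' (then include -d):
Positive differences: {1, 2, 3, 4, 5, 6, 8}
Full difference set: {0} ∪ (positive diffs) ∪ (negative diffs).
|A - A| = 1 + 2·7 = 15 (matches direct enumeration: 15).

|A - A| = 15


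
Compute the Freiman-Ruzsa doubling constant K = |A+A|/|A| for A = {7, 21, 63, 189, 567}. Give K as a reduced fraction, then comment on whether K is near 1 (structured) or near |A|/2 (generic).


|A| = 5.
Compute A + A by enumerating all 25 pairs.
A + A = {14, 28, 42, 70, 84, 126, 196, 210, 252, 378, 574, 588, 630, 756, 1134}, so |A + A| = 15.
K = |A + A| / |A| = 15/5 = 3/1 ≈ 3.0000.
Reference: AP of size 5 gives K = 9/5 ≈ 1.8000; a fully generic set of size 5 gives K ≈ 3.0000.

|A| = 5, |A + A| = 15, K = 15/5 = 3/1.


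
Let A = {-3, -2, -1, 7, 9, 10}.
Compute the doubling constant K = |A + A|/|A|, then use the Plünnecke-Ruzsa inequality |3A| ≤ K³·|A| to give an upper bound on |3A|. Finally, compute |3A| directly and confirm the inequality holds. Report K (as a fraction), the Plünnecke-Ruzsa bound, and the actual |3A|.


|A| = 6.
Step 1: Compute A + A by enumerating all 36 pairs.
A + A = {-6, -5, -4, -3, -2, 4, 5, 6, 7, 8, 9, 14, 16, 17, 18, 19, 20}, so |A + A| = 17.
Step 2: Doubling constant K = |A + A|/|A| = 17/6 = 17/6 ≈ 2.8333.
Step 3: Plünnecke-Ruzsa gives |3A| ≤ K³·|A| = (2.8333)³ · 6 ≈ 136.4722.
Step 4: Compute 3A = A + A + A directly by enumerating all triples (a,b,c) ∈ A³; |3A| = 33.
Step 5: Check 33 ≤ 136.4722? Yes ✓.

K = 17/6, Plünnecke-Ruzsa bound K³|A| ≈ 136.4722, |3A| = 33, inequality holds.


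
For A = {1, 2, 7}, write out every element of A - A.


A - A = {a - a' : a, a' ∈ A}.
Compute a - a' for each ordered pair (a, a'):
a = 1: 1-1=0, 1-2=-1, 1-7=-6
a = 2: 2-1=1, 2-2=0, 2-7=-5
a = 7: 7-1=6, 7-2=5, 7-7=0
Collecting distinct values (and noting 0 appears from a-a):
A - A = {-6, -5, -1, 0, 1, 5, 6}
|A - A| = 7

A - A = {-6, -5, -1, 0, 1, 5, 6}


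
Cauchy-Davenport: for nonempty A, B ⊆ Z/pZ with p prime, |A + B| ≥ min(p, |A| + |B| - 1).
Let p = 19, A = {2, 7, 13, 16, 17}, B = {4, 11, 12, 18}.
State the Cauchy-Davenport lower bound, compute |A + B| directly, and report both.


Cauchy-Davenport: |A + B| ≥ min(p, |A| + |B| - 1) for A, B nonempty in Z/pZ.
|A| = 5, |B| = 4, p = 19.
CD lower bound = min(19, 5 + 4 - 1) = min(19, 8) = 8.
Compute A + B mod 19 directly:
a = 2: 2+4=6, 2+11=13, 2+12=14, 2+18=1
a = 7: 7+4=11, 7+11=18, 7+12=0, 7+18=6
a = 13: 13+4=17, 13+11=5, 13+12=6, 13+18=12
a = 16: 16+4=1, 16+11=8, 16+12=9, 16+18=15
a = 17: 17+4=2, 17+11=9, 17+12=10, 17+18=16
A + B = {0, 1, 2, 5, 6, 8, 9, 10, 11, 12, 13, 14, 15, 16, 17, 18}, so |A + B| = 16.
Verify: 16 ≥ 8? Yes ✓.

CD lower bound = 8, actual |A + B| = 16.


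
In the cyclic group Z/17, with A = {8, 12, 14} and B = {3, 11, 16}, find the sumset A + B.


Work in Z/17Z: reduce every sum a + b modulo 17.
Enumerate all 9 pairs:
a = 8: 8+3=11, 8+11=2, 8+16=7
a = 12: 12+3=15, 12+11=6, 12+16=11
a = 14: 14+3=0, 14+11=8, 14+16=13
Distinct residues collected: {0, 2, 6, 7, 8, 11, 13, 15}
|A + B| = 8 (out of 17 total residues).

A + B = {0, 2, 6, 7, 8, 11, 13, 15}


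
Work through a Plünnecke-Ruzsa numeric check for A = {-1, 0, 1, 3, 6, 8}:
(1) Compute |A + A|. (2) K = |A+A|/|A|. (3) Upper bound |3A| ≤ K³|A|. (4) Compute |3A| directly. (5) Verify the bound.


|A| = 6.
Step 1: Compute A + A by enumerating all 36 pairs.
A + A = {-2, -1, 0, 1, 2, 3, 4, 5, 6, 7, 8, 9, 11, 12, 14, 16}, so |A + A| = 16.
Step 2: Doubling constant K = |A + A|/|A| = 16/6 = 16/6 ≈ 2.6667.
Step 3: Plünnecke-Ruzsa gives |3A| ≤ K³·|A| = (2.6667)³ · 6 ≈ 113.7778.
Step 4: Compute 3A = A + A + A directly by enumerating all triples (a,b,c) ∈ A³; |3A| = 26.
Step 5: Check 26 ≤ 113.7778? Yes ✓.

K = 16/6, Plünnecke-Ruzsa bound K³|A| ≈ 113.7778, |3A| = 26, inequality holds.


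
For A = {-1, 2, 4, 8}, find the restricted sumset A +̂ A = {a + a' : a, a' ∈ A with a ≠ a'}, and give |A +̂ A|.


Restricted sumset: A +̂ A = {a + a' : a ∈ A, a' ∈ A, a ≠ a'}.
Equivalently, take A + A and drop any sum 2a that is achievable ONLY as a + a for a ∈ A (i.e. sums representable only with equal summands).
Enumerate pairs (a, a') with a < a' (symmetric, so each unordered pair gives one sum; this covers all a ≠ a'):
  -1 + 2 = 1
  -1 + 4 = 3
  -1 + 8 = 7
  2 + 4 = 6
  2 + 8 = 10
  4 + 8 = 12
Collected distinct sums: {1, 3, 6, 7, 10, 12}
|A +̂ A| = 6
(Reference bound: |A +̂ A| ≥ 2|A| - 3 for |A| ≥ 2, with |A| = 4 giving ≥ 5.)

|A +̂ A| = 6


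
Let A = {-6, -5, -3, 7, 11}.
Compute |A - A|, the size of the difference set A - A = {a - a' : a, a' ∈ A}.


A - A = {a - a' : a, a' ∈ A}; |A| = 5.
Bounds: 2|A|-1 ≤ |A - A| ≤ |A|² - |A| + 1, i.e. 9 ≤ |A - A| ≤ 21.
Note: 0 ∈ A - A always (from a - a). The set is symmetric: if d ∈ A - A then -d ∈ A - A.
Enumerate nonzero differences d = a - a' with a > a' (then include -d):
Positive differences: {1, 2, 3, 4, 10, 12, 13, 14, 16, 17}
Full difference set: {0} ∪ (positive diffs) ∪ (negative diffs).
|A - A| = 1 + 2·10 = 21 (matches direct enumeration: 21).

|A - A| = 21


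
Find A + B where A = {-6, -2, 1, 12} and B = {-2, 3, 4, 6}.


A + B = {a + b : a ∈ A, b ∈ B}.
Enumerate all |A|·|B| = 4·4 = 16 pairs (a, b) and collect distinct sums.
a = -6: -6+-2=-8, -6+3=-3, -6+4=-2, -6+6=0
a = -2: -2+-2=-4, -2+3=1, -2+4=2, -2+6=4
a = 1: 1+-2=-1, 1+3=4, 1+4=5, 1+6=7
a = 12: 12+-2=10, 12+3=15, 12+4=16, 12+6=18
Collecting distinct sums: A + B = {-8, -4, -3, -2, -1, 0, 1, 2, 4, 5, 7, 10, 15, 16, 18}
|A + B| = 15

A + B = {-8, -4, -3, -2, -1, 0, 1, 2, 4, 5, 7, 10, 15, 16, 18}


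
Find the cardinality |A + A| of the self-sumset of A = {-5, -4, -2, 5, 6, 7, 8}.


A + A = {a + a' : a, a' ∈ A}; |A| = 7.
General bounds: 2|A| - 1 ≤ |A + A| ≤ |A|(|A|+1)/2, i.e. 13 ≤ |A + A| ≤ 28.
Lower bound 2|A|-1 is attained iff A is an arithmetic progression.
Enumerate sums a + a' for a ≤ a' (symmetric, so this suffices):
a = -5: -5+-5=-10, -5+-4=-9, -5+-2=-7, -5+5=0, -5+6=1, -5+7=2, -5+8=3
a = -4: -4+-4=-8, -4+-2=-6, -4+5=1, -4+6=2, -4+7=3, -4+8=4
a = -2: -2+-2=-4, -2+5=3, -2+6=4, -2+7=5, -2+8=6
a = 5: 5+5=10, 5+6=11, 5+7=12, 5+8=13
a = 6: 6+6=12, 6+7=13, 6+8=14
a = 7: 7+7=14, 7+8=15
a = 8: 8+8=16
Distinct sums: {-10, -9, -8, -7, -6, -4, 0, 1, 2, 3, 4, 5, 6, 10, 11, 12, 13, 14, 15, 16}
|A + A| = 20

|A + A| = 20


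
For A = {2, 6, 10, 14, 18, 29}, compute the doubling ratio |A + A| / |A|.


|A| = 6.
Compute A + A by enumerating all 36 pairs.
A + A = {4, 8, 12, 16, 20, 24, 28, 31, 32, 35, 36, 39, 43, 47, 58}, so |A + A| = 15.
K = |A + A| / |A| = 15/6 = 5/2 ≈ 2.5000.
Reference: AP of size 6 gives K = 11/6 ≈ 1.8333; a fully generic set of size 6 gives K ≈ 3.5000.

|A| = 6, |A + A| = 15, K = 15/6 = 5/2.


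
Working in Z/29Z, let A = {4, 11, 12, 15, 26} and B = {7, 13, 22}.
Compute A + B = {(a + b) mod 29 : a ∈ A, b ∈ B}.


Work in Z/29Z: reduce every sum a + b modulo 29.
Enumerate all 15 pairs:
a = 4: 4+7=11, 4+13=17, 4+22=26
a = 11: 11+7=18, 11+13=24, 11+22=4
a = 12: 12+7=19, 12+13=25, 12+22=5
a = 15: 15+7=22, 15+13=28, 15+22=8
a = 26: 26+7=4, 26+13=10, 26+22=19
Distinct residues collected: {4, 5, 8, 10, 11, 17, 18, 19, 22, 24, 25, 26, 28}
|A + B| = 13 (out of 29 total residues).

A + B = {4, 5, 8, 10, 11, 17, 18, 19, 22, 24, 25, 26, 28}


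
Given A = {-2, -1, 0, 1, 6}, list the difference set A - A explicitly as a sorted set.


A - A = {a - a' : a, a' ∈ A}.
Compute a - a' for each ordered pair (a, a'):
a = -2: -2--2=0, -2--1=-1, -2-0=-2, -2-1=-3, -2-6=-8
a = -1: -1--2=1, -1--1=0, -1-0=-1, -1-1=-2, -1-6=-7
a = 0: 0--2=2, 0--1=1, 0-0=0, 0-1=-1, 0-6=-6
a = 1: 1--2=3, 1--1=2, 1-0=1, 1-1=0, 1-6=-5
a = 6: 6--2=8, 6--1=7, 6-0=6, 6-1=5, 6-6=0
Collecting distinct values (and noting 0 appears from a-a):
A - A = {-8, -7, -6, -5, -3, -2, -1, 0, 1, 2, 3, 5, 6, 7, 8}
|A - A| = 15

A - A = {-8, -7, -6, -5, -3, -2, -1, 0, 1, 2, 3, 5, 6, 7, 8}


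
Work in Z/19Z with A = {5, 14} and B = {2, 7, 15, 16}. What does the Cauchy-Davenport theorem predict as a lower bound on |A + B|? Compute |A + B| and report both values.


Cauchy-Davenport: |A + B| ≥ min(p, |A| + |B| - 1) for A, B nonempty in Z/pZ.
|A| = 2, |B| = 4, p = 19.
CD lower bound = min(19, 2 + 4 - 1) = min(19, 5) = 5.
Compute A + B mod 19 directly:
a = 5: 5+2=7, 5+7=12, 5+15=1, 5+16=2
a = 14: 14+2=16, 14+7=2, 14+15=10, 14+16=11
A + B = {1, 2, 7, 10, 11, 12, 16}, so |A + B| = 7.
Verify: 7 ≥ 5? Yes ✓.

CD lower bound = 5, actual |A + B| = 7.


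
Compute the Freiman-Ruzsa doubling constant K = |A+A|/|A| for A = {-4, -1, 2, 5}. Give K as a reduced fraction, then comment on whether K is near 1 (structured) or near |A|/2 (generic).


|A| = 4.
Compute A + A by enumerating all 16 pairs.
A + A = {-8, -5, -2, 1, 4, 7, 10}, so |A + A| = 7.
K = |A + A| / |A| = 7/4 (already in lowest terms) ≈ 1.7500.
Reference: AP of size 4 gives K = 7/4 ≈ 1.7500; a fully generic set of size 4 gives K ≈ 2.5000.

|A| = 4, |A + A| = 7, K = 7/4.


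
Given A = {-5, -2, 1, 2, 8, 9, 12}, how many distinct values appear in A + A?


A + A = {a + a' : a, a' ∈ A}; |A| = 7.
General bounds: 2|A| - 1 ≤ |A + A| ≤ |A|(|A|+1)/2, i.e. 13 ≤ |A + A| ≤ 28.
Lower bound 2|A|-1 is attained iff A is an arithmetic progression.
Enumerate sums a + a' for a ≤ a' (symmetric, so this suffices):
a = -5: -5+-5=-10, -5+-2=-7, -5+1=-4, -5+2=-3, -5+8=3, -5+9=4, -5+12=7
a = -2: -2+-2=-4, -2+1=-1, -2+2=0, -2+8=6, -2+9=7, -2+12=10
a = 1: 1+1=2, 1+2=3, 1+8=9, 1+9=10, 1+12=13
a = 2: 2+2=4, 2+8=10, 2+9=11, 2+12=14
a = 8: 8+8=16, 8+9=17, 8+12=20
a = 9: 9+9=18, 9+12=21
a = 12: 12+12=24
Distinct sums: {-10, -7, -4, -3, -1, 0, 2, 3, 4, 6, 7, 9, 10, 11, 13, 14, 16, 17, 18, 20, 21, 24}
|A + A| = 22

|A + A| = 22


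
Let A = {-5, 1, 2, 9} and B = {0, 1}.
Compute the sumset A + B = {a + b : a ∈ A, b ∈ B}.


A + B = {a + b : a ∈ A, b ∈ B}.
Enumerate all |A|·|B| = 4·2 = 8 pairs (a, b) and collect distinct sums.
a = -5: -5+0=-5, -5+1=-4
a = 1: 1+0=1, 1+1=2
a = 2: 2+0=2, 2+1=3
a = 9: 9+0=9, 9+1=10
Collecting distinct sums: A + B = {-5, -4, 1, 2, 3, 9, 10}
|A + B| = 7

A + B = {-5, -4, 1, 2, 3, 9, 10}


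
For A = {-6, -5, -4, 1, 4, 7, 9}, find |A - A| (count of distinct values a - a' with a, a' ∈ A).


A - A = {a - a' : a, a' ∈ A}; |A| = 7.
Bounds: 2|A|-1 ≤ |A - A| ≤ |A|² - |A| + 1, i.e. 13 ≤ |A - A| ≤ 43.
Note: 0 ∈ A - A always (from a - a). The set is symmetric: if d ∈ A - A then -d ∈ A - A.
Enumerate nonzero differences d = a - a' with a > a' (then include -d):
Positive differences: {1, 2, 3, 5, 6, 7, 8, 9, 10, 11, 12, 13, 14, 15}
Full difference set: {0} ∪ (positive diffs) ∪ (negative diffs).
|A - A| = 1 + 2·14 = 29 (matches direct enumeration: 29).

|A - A| = 29


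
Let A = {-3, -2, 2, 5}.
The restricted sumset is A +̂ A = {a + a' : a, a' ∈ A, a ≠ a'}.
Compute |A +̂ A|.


Restricted sumset: A +̂ A = {a + a' : a ∈ A, a' ∈ A, a ≠ a'}.
Equivalently, take A + A and drop any sum 2a that is achievable ONLY as a + a for a ∈ A (i.e. sums representable only with equal summands).
Enumerate pairs (a, a') with a < a' (symmetric, so each unordered pair gives one sum; this covers all a ≠ a'):
  -3 + -2 = -5
  -3 + 2 = -1
  -3 + 5 = 2
  -2 + 2 = 0
  -2 + 5 = 3
  2 + 5 = 7
Collected distinct sums: {-5, -1, 0, 2, 3, 7}
|A +̂ A| = 6
(Reference bound: |A +̂ A| ≥ 2|A| - 3 for |A| ≥ 2, with |A| = 4 giving ≥ 5.)

|A +̂ A| = 6


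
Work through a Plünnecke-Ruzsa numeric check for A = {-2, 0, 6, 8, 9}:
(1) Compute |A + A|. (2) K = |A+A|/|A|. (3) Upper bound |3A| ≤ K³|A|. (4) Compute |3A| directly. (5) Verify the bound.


|A| = 5.
Step 1: Compute A + A by enumerating all 25 pairs.
A + A = {-4, -2, 0, 4, 6, 7, 8, 9, 12, 14, 15, 16, 17, 18}, so |A + A| = 14.
Step 2: Doubling constant K = |A + A|/|A| = 14/5 = 14/5 ≈ 2.8000.
Step 3: Plünnecke-Ruzsa gives |3A| ≤ K³·|A| = (2.8000)³ · 5 ≈ 109.7600.
Step 4: Compute 3A = A + A + A directly by enumerating all triples (a,b,c) ∈ A³; |3A| = 27.
Step 5: Check 27 ≤ 109.7600? Yes ✓.

K = 14/5, Plünnecke-Ruzsa bound K³|A| ≈ 109.7600, |3A| = 27, inequality holds.


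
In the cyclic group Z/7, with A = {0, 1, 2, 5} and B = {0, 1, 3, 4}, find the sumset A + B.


Work in Z/7Z: reduce every sum a + b modulo 7.
Enumerate all 16 pairs:
a = 0: 0+0=0, 0+1=1, 0+3=3, 0+4=4
a = 1: 1+0=1, 1+1=2, 1+3=4, 1+4=5
a = 2: 2+0=2, 2+1=3, 2+3=5, 2+4=6
a = 5: 5+0=5, 5+1=6, 5+3=1, 5+4=2
Distinct residues collected: {0, 1, 2, 3, 4, 5, 6}
|A + B| = 7 (out of 7 total residues).

A + B = {0, 1, 2, 3, 4, 5, 6}


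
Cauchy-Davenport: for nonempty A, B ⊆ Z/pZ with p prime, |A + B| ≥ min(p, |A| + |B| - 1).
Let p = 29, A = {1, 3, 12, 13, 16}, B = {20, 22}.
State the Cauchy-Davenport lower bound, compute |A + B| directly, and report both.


Cauchy-Davenport: |A + B| ≥ min(p, |A| + |B| - 1) for A, B nonempty in Z/pZ.
|A| = 5, |B| = 2, p = 29.
CD lower bound = min(29, 5 + 2 - 1) = min(29, 6) = 6.
Compute A + B mod 29 directly:
a = 1: 1+20=21, 1+22=23
a = 3: 3+20=23, 3+22=25
a = 12: 12+20=3, 12+22=5
a = 13: 13+20=4, 13+22=6
a = 16: 16+20=7, 16+22=9
A + B = {3, 4, 5, 6, 7, 9, 21, 23, 25}, so |A + B| = 9.
Verify: 9 ≥ 6? Yes ✓.

CD lower bound = 6, actual |A + B| = 9.


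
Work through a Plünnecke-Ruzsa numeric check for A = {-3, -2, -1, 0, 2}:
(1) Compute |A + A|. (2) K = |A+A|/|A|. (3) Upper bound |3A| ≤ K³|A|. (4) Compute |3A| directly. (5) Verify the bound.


|A| = 5.
Step 1: Compute A + A by enumerating all 25 pairs.
A + A = {-6, -5, -4, -3, -2, -1, 0, 1, 2, 4}, so |A + A| = 10.
Step 2: Doubling constant K = |A + A|/|A| = 10/5 = 10/5 ≈ 2.0000.
Step 3: Plünnecke-Ruzsa gives |3A| ≤ K³·|A| = (2.0000)³ · 5 ≈ 40.0000.
Step 4: Compute 3A = A + A + A directly by enumerating all triples (a,b,c) ∈ A³; |3A| = 15.
Step 5: Check 15 ≤ 40.0000? Yes ✓.

K = 10/5, Plünnecke-Ruzsa bound K³|A| ≈ 40.0000, |3A| = 15, inequality holds.


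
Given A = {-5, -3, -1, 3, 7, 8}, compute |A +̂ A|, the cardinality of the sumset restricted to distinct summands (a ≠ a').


Restricted sumset: A +̂ A = {a + a' : a ∈ A, a' ∈ A, a ≠ a'}.
Equivalently, take A + A and drop any sum 2a that is achievable ONLY as a + a for a ∈ A (i.e. sums representable only with equal summands).
Enumerate pairs (a, a') with a < a' (symmetric, so each unordered pair gives one sum; this covers all a ≠ a'):
  -5 + -3 = -8
  -5 + -1 = -6
  -5 + 3 = -2
  -5 + 7 = 2
  -5 + 8 = 3
  -3 + -1 = -4
  -3 + 3 = 0
  -3 + 7 = 4
  -3 + 8 = 5
  -1 + 3 = 2
  -1 + 7 = 6
  -1 + 8 = 7
  3 + 7 = 10
  3 + 8 = 11
  7 + 8 = 15
Collected distinct sums: {-8, -6, -4, -2, 0, 2, 3, 4, 5, 6, 7, 10, 11, 15}
|A +̂ A| = 14
(Reference bound: |A +̂ A| ≥ 2|A| - 3 for |A| ≥ 2, with |A| = 6 giving ≥ 9.)

|A +̂ A| = 14


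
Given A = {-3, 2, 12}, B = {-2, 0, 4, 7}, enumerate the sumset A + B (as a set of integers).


A + B = {a + b : a ∈ A, b ∈ B}.
Enumerate all |A|·|B| = 3·4 = 12 pairs (a, b) and collect distinct sums.
a = -3: -3+-2=-5, -3+0=-3, -3+4=1, -3+7=4
a = 2: 2+-2=0, 2+0=2, 2+4=6, 2+7=9
a = 12: 12+-2=10, 12+0=12, 12+4=16, 12+7=19
Collecting distinct sums: A + B = {-5, -3, 0, 1, 2, 4, 6, 9, 10, 12, 16, 19}
|A + B| = 12

A + B = {-5, -3, 0, 1, 2, 4, 6, 9, 10, 12, 16, 19}


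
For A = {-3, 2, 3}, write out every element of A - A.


A - A = {a - a' : a, a' ∈ A}.
Compute a - a' for each ordered pair (a, a'):
a = -3: -3--3=0, -3-2=-5, -3-3=-6
a = 2: 2--3=5, 2-2=0, 2-3=-1
a = 3: 3--3=6, 3-2=1, 3-3=0
Collecting distinct values (and noting 0 appears from a-a):
A - A = {-6, -5, -1, 0, 1, 5, 6}
|A - A| = 7

A - A = {-6, -5, -1, 0, 1, 5, 6}
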